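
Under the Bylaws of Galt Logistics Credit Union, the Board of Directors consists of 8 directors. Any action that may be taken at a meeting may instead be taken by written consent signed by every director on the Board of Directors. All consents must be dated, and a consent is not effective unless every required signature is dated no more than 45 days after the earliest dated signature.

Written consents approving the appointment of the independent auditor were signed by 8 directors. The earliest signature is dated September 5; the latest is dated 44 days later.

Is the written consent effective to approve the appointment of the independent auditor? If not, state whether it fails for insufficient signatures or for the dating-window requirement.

Signatures required: all of 8 — unanimous means all 8, so 8 needed; 8 signed. Sufficient.
Dating window: the latest signature is 44 days after the earliest; the limit is 45 days. Within the window.

Effective — both the signature and dating-window requirements are satisfied.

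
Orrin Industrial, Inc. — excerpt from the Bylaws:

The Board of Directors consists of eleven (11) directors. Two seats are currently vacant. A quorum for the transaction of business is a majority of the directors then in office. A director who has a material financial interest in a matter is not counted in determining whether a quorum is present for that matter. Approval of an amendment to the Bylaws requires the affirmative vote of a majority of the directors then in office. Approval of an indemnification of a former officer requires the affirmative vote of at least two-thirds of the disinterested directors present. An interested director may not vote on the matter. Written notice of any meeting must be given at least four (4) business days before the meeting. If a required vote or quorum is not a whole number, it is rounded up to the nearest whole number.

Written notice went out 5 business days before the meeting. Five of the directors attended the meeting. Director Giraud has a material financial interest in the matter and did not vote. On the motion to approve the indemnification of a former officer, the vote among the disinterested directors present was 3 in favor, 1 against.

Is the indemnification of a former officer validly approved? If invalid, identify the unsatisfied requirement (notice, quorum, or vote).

Notice: 5 business days given; 4 required (5 ≥ 4). Satisfied.
Quorum: 5 present, but the 1 interested director does not count, leaving 4. Quorum is 5. Not satisfied.
Vote: the indemnification of a former officer requires two-thirds of the disinterested directors present (5 − 1 = 4). 2/3 of 4 = 2.67, rounded up to 3, so 3 affirmative votes are needed; 3 voted in favor. Satisfied. (Moot — without a quorum no business can be validly transacted.)

Invalid — quorum requirement not satisfied.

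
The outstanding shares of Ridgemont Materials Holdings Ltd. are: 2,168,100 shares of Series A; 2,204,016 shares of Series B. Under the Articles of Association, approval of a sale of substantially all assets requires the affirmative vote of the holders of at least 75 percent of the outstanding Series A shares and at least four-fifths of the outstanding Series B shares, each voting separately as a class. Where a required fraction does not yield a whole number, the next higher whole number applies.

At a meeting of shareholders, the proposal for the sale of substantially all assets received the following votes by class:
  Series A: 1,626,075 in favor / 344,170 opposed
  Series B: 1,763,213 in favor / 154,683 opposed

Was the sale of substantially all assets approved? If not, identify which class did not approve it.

Series A: 3/4 of 2168100 = 1626075; 1,626,075 required, 1,626,075 in favor — approved.
Series B: 4/5 of 2204016 = 1763212.80, rounded up to 1763213; 1,763,213 required, 1,763,213 in favor — approved.

Approved — every class gave the required vote.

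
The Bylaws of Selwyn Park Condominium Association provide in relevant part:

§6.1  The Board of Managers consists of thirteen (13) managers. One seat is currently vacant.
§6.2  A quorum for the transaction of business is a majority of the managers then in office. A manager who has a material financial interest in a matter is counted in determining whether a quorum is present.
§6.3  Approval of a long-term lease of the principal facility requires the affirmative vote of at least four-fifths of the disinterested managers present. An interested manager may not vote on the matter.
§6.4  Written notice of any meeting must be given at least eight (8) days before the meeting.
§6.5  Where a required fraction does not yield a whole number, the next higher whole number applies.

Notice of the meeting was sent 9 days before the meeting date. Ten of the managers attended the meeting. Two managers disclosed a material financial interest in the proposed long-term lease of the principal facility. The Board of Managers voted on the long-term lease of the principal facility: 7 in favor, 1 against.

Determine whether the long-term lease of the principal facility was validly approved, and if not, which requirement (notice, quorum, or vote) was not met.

Notice: 9 days given; 8 required (9 ≥ 8). Satisfied.
Quorum: 10 present (interested managers count toward quorum); quorum is 7. Satisfied.
Vote: the long-term lease of the principal facility requires four-fifths of the disinterested managers present (10 − 2 = 8). 4/5 of 8 = 6.40, rounded up to 7, so 7 affirmative votes are needed; 7 voted in favor. Satisfied.

Valid — all requirements satisfied.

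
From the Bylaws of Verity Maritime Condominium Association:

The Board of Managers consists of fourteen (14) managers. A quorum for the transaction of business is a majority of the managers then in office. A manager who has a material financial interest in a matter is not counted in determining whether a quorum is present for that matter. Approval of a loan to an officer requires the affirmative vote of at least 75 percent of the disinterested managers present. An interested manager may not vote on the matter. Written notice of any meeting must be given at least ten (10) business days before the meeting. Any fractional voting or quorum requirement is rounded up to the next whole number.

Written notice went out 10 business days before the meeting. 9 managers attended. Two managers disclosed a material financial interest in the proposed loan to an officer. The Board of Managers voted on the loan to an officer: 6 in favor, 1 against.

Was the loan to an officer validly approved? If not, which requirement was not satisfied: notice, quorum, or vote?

Notice: 10 business days given; 10 required (10 ≥ 10). Satisfied.
Quorum: 9 present, but the 2 interested managers do not count, leaving 7. Quorum is 8. Not satisfied.
Vote: the loan to an officer requires three-fourths of the disinterested managers present (9 − 2 = 7). 3/4 of 7 = 5.25, rounded up to 6, so 6 affirmative votes are needed; 6 voted in favor. Satisfied. (Moot — without a quorum no business can be validly transacted.)

Invalid — quorum requirement not satisfied.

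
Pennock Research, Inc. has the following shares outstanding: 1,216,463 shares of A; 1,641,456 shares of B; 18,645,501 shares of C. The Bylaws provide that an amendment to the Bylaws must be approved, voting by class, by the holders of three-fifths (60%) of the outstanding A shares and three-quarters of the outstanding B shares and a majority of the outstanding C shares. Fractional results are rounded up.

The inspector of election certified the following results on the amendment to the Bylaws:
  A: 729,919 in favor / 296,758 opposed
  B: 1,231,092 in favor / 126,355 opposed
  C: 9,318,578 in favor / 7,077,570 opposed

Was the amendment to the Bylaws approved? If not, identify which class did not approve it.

A: 3/5 of 1216463 = 729877.80, rounded up to 729878; 729,878 required, 729,919 in favor — approved.
B: 3/4 of 1641456 = 1231092; 1,231,092 required, 1,231,092 in favor — approved.
C: a majority of 18645501 is 9322751; 9,322,751 required, 9,318,578 in favor — not approved.

Not approved — the C shares did not give the required vote.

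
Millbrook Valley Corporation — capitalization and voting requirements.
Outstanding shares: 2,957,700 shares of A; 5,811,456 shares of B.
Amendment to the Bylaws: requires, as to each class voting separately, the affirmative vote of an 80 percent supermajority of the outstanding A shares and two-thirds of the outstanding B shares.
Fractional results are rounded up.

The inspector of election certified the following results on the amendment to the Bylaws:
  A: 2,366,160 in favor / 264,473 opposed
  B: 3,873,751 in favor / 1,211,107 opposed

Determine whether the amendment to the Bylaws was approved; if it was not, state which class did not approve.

Not approved — the B shares did not give the required vote.

A: 4/5 of 2957700 = 2366160; 2,366,160 required, 2,366,160 in favor — approved.
B: 2/3 of 5811456 = 3874304; 3,874,304 required, 3,873,751 in favor — not approved.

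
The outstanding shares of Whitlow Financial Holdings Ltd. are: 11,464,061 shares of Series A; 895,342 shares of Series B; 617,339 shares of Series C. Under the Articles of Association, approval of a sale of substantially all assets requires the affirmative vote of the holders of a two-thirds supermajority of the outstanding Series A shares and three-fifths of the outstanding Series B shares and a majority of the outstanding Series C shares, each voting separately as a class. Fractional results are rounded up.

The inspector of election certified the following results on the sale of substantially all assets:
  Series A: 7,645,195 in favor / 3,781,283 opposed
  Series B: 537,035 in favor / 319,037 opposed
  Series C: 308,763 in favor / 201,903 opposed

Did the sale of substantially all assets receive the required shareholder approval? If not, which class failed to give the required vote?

Not approved — the Series B shares did not give the required vote.

Series A: 2/3 of 11464061 = 7642707.33, rounded up to 7642708; 7,642,708 required, 7,645,195 in favor — approved.
Series B: 3/5 of 895342 = 537205.20, rounded up to 537206; 537,206 required, 537,035 in favor — not approved.
Series C: a majority of 617339 is 308670; 308,670 required, 308,763 in favor — approved.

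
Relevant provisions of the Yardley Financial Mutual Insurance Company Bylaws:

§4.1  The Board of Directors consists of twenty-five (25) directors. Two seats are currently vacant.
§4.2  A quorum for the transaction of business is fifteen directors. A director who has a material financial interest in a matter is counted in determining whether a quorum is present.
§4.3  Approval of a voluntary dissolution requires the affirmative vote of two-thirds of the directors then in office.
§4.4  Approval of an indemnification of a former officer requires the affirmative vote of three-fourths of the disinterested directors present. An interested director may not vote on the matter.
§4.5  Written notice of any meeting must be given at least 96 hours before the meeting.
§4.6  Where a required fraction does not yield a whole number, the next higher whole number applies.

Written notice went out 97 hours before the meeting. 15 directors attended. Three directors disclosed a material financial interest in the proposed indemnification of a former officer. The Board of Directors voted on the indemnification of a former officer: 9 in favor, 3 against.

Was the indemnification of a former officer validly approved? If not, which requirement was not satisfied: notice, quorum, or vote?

Notice: 97 hours given; 96 required (97 ≥ 96). Satisfied.
Quorum: 15 present (interested directors count toward quorum); quorum is 15. Satisfied.
Vote: the indemnification of a former officer requires three-fourths of the disinterested directors present (15 − 3 = 12). 3/4 of 12 = 9, so 9 affirmative votes are needed; 9 voted in favor. Satisfied.

Valid — all requirements satisfied.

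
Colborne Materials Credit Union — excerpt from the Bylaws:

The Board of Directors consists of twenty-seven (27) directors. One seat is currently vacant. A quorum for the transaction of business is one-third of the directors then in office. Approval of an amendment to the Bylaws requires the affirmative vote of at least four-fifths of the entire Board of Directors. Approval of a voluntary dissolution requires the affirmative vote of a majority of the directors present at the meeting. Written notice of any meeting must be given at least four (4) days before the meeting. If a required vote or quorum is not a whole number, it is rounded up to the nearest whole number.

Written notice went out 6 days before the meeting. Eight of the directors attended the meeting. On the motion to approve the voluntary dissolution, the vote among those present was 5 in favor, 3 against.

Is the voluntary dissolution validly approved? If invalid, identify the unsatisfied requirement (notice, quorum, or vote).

Invalid — quorum requirement not satisfied.

Notice: 6 days given; 4 required (6 ≥ 4). Satisfied.
Quorum: 8 present; quorum is 9. Not satisfied.
Vote: the voluntary dissolution requires a majority of the directors present (8). A majority of 8 is 5, so 5 affirmative votes are needed; 5 voted in favor. Satisfied. (Moot — without a quorum no business can be validly transacted.)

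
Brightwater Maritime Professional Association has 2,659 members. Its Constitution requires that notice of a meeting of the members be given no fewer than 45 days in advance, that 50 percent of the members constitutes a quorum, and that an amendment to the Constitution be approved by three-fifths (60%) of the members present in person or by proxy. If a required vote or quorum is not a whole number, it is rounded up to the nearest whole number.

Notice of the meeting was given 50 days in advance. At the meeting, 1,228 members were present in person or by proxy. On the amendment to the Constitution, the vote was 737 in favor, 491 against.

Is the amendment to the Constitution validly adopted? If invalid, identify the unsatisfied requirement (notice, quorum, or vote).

Invalid — quorum requirement not satisfied.

Notice: 50 days given; 45 required. Satisfied.
Quorum: 50% of 2,659 = 1,329.50, rounded up to 1,330; 1,228 present. Not satisfied.
Vote: requires three-fifths of those present (1,228); 3/5 of 1228 = 736.80, rounded up to 737, so 737 needed; 737 in favor. Satisfied.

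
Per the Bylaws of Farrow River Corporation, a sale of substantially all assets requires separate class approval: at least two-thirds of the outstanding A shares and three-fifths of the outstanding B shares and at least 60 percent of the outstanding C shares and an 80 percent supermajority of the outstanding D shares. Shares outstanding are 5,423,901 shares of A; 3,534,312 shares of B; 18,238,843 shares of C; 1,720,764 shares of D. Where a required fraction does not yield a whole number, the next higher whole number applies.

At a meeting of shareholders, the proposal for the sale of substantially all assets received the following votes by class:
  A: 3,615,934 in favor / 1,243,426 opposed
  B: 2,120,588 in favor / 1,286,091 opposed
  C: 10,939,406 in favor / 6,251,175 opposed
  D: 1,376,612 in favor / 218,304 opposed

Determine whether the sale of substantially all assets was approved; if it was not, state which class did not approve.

Not approved — the C shares did not give the required vote.

A: 2/3 of 5423901 = 3615934; 3,615,934 required, 3,615,934 in favor — approved.
B: 3/5 of 3534312 = 2120587.20, rounded up to 2120588; 2,120,588 required, 2,120,588 in favor — approved.
C: 3/5 of 18238843 = 10943305.80, rounded up to 10943306; 10,943,306 required, 10,939,406 in favor — not approved.
D: 4/5 of 1720764 = 1376611.20, rounded up to 1376612; 1,376,612 required, 1,376,612 in favor — approved.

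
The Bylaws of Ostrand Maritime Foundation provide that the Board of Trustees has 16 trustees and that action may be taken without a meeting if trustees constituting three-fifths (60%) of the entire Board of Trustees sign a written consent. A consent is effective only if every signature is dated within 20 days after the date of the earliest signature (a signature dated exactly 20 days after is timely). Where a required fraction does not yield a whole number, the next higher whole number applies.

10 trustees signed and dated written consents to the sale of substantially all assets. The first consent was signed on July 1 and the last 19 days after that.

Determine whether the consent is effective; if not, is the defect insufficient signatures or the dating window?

Effective — both the signature and dating-window requirements are satisfied.

Signatures required: three-fifths (60%) of 16 — 3/5 of 16 = 9.60, rounded up to 10, so 10 needed; 10 signed. Sufficient.
Dating window: the latest signature is 19 days after the earliest; the limit is 20 days. Within the window.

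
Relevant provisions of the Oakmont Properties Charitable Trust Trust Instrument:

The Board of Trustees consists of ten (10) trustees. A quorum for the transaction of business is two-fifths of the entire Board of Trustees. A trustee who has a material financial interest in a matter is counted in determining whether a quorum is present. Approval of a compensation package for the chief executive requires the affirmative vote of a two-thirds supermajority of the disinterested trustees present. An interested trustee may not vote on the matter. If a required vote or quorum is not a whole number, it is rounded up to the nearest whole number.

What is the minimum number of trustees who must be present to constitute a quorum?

2/5 of 10 = 4.

4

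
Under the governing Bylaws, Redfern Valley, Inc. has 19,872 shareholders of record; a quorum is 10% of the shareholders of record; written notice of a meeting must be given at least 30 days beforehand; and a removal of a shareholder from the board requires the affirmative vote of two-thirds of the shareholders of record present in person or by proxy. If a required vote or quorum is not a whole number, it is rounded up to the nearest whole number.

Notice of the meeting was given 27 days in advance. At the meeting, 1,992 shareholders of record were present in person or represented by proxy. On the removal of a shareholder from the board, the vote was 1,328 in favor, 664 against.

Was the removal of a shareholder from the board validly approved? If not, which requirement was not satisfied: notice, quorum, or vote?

Notice: 27 days given; 30 required. Not satisfied.
Quorum: 10% of 19,872 = 1,987.20, rounded up to 1,988; 1,992 present. Satisfied.
Vote: requires two-thirds of those present (1,992); 2/3 of 1992 = 1328, so 1,328 needed; 1,328 in favor. Satisfied.

Invalid — notice requirement not satisfied.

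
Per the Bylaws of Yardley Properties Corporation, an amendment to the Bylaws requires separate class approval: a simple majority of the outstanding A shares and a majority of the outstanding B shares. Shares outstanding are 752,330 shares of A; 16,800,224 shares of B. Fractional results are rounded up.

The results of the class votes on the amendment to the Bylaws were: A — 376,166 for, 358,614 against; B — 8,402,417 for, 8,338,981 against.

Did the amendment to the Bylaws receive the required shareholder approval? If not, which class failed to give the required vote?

A: a majority of 752330 is 376166; 376,166 required, 376,166 in favor — approved.
B: a majority of 16800224 is 8400113; 8,400,113 required, 8,402,417 in favor — approved.

Approved — every class gave the required vote.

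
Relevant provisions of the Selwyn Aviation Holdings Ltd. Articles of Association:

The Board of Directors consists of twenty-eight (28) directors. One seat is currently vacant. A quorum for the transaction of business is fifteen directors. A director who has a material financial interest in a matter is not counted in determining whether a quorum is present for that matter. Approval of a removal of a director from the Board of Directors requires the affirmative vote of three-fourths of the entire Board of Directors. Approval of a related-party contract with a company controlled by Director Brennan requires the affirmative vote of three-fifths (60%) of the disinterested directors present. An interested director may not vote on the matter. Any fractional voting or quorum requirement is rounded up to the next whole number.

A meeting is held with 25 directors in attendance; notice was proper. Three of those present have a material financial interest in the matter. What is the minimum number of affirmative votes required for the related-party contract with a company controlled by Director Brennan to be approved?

The related-party contract with a company controlled by Director Brennan requires three-fifths of the disinterested directors present (25 − 3 = 22).
3/5 of 22 = 13.20, rounded up to 14.

14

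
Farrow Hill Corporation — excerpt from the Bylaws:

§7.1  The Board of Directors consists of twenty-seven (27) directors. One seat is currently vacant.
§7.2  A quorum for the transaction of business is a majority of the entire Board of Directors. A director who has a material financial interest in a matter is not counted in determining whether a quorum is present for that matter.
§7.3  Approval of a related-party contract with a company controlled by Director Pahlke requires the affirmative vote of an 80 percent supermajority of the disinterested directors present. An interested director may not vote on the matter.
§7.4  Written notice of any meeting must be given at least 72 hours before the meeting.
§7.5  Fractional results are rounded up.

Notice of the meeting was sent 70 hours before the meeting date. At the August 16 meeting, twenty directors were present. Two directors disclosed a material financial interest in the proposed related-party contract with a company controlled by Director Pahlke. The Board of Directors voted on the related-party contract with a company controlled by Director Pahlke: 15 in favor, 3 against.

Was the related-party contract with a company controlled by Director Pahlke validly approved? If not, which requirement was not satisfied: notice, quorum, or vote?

Invalid — notice requirement not satisfied.

Notice: 70 hours given; 72 required (70 < 72). Not satisfied.
Quorum: 20 present, but the 2 interested directors do not count, leaving 18. Quorum is 14. Satisfied.
Vote: the related-party contract with a company controlled by Director Pahlke requires four-fifths of the disinterested directors present (20 − 2 = 18). 4/5 of 18 = 14.40, rounded up to 15, so 15 affirmative votes are needed; 15 voted in favor. Satisfied.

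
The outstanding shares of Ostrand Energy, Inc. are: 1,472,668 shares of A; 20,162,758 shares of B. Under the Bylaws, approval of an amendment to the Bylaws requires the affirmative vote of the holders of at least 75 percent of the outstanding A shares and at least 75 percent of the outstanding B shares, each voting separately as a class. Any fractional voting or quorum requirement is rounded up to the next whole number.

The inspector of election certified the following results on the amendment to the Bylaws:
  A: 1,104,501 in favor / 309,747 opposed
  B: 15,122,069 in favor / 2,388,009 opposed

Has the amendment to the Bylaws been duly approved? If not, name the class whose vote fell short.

Approved — every class gave the required vote.

A: 3/4 of 1472668 = 1104501; 1,104,501 required, 1,104,501 in favor — approved.
B: 3/4 of 20162758 = 15122068.50, rounded up to 15122069; 15,122,069 required, 15,122,069 in favor — approved.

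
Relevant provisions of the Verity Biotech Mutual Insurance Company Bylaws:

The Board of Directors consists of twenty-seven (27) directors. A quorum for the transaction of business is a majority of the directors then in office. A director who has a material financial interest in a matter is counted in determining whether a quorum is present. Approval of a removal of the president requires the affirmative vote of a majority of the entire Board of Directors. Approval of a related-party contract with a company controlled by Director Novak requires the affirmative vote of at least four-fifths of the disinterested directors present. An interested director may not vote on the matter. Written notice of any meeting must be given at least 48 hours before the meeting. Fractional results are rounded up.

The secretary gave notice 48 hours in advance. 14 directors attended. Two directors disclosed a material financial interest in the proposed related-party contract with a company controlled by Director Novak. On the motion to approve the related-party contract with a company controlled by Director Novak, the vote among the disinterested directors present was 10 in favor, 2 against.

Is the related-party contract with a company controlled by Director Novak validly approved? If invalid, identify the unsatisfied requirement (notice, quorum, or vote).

Valid — all requirements satisfied.

Notice: 48 hours given; 48 required (48 ≥ 48). Satisfied.
Quorum: 14 present (interested directors count toward quorum); quorum is 14. Satisfied.
Vote: the related-party contract with a company controlled by Director Novak requires four-fifths of the disinterested directors present (14 − 2 = 12). 4/5 of 12 = 9.60, rounded up to 10, so 10 affirmative votes are needed; 10 voted in favor. Satisfied.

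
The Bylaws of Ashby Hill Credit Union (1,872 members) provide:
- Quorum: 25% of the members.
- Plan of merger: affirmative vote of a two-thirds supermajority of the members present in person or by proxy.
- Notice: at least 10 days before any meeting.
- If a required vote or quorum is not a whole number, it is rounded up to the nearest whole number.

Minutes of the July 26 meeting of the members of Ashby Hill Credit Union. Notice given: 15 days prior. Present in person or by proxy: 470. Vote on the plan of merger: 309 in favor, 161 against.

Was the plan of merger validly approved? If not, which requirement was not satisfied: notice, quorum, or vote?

Invalid — vote requirement not satisfied.

Notice: 15 days given; 10 required. Satisfied.
Quorum: 25% of 1,872 = 468; 470 present. Satisfied.
Vote: requires two-thirds of those present (470); 2/3 of 470 = 313.33, rounded up to 314, so 314 needed; 309 in favor. Not satisfied.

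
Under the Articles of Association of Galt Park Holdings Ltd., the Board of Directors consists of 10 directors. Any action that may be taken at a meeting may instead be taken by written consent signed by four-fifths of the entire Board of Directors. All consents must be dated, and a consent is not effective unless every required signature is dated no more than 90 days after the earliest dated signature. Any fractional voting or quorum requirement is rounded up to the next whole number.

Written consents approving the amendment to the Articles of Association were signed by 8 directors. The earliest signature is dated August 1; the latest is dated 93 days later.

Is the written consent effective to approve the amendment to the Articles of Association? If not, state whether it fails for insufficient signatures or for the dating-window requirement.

Signatures required: four-fifths of 10 — 4/5 of 10 = 8, so 8 needed; 8 signed. Sufficient.
Dating window: the latest signature is 93 days after the earliest; the limit is 90 days. Outside the window.

Not effective — dating-window requirement not satisfied.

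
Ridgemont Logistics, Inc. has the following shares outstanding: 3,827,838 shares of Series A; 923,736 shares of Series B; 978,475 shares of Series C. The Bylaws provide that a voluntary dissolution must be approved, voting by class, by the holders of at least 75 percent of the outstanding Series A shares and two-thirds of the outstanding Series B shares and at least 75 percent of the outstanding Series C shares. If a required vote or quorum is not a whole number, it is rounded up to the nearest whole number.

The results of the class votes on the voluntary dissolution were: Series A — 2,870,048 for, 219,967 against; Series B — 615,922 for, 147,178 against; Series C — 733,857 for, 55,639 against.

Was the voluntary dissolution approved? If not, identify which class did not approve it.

Not approved — the Series A shares did not give the required vote.

Series A: 3/4 of 3827838 = 2870878.50, rounded up to 2870879; 2,870,879 required, 2,870,048 in favor — not approved.
Series B: 2/3 of 923736 = 615824; 615,824 required, 615,922 in favor — approved.
Series C: 3/4 of 978475 = 733856.25, rounded up to 733857; 733,857 required, 733,857 in favor — approved.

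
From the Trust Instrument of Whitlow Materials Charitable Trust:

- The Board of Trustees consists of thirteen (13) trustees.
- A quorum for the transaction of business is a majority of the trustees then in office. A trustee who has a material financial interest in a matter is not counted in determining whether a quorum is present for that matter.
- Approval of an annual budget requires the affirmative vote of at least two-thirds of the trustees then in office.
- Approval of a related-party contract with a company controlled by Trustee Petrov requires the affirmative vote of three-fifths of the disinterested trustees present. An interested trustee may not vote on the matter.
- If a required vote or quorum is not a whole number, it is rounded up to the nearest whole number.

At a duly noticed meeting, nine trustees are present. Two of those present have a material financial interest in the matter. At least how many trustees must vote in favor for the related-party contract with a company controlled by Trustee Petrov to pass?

The related-party contract with a company controlled by Trustee Petrov requires three-fifths of the disinterested trustees present (9 − 2 = 7).
3/5 of 7 = 4.20, rounded up to 5.

5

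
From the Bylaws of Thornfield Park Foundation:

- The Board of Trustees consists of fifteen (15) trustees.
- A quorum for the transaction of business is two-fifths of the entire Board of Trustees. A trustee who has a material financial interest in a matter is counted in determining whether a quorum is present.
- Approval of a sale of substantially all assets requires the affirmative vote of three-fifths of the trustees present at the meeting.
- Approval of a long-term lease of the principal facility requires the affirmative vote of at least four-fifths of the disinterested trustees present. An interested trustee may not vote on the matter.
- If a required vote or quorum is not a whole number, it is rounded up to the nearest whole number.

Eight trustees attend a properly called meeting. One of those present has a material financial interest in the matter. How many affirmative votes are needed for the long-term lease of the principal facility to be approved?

The long-term lease of the principal facility requires four-fifths of the disinterested trustees present (8 − 1 = 7).
4/5 of 7 = 5.60, rounded up to 6.

6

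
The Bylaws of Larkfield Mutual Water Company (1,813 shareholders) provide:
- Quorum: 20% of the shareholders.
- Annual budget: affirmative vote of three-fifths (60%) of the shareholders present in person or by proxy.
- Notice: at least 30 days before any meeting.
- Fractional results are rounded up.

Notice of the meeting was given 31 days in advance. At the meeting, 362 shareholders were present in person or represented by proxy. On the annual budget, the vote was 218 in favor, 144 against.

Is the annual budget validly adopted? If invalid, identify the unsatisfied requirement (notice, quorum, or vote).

Invalid — quorum requirement not satisfied.

Notice: 31 days given; 30 required. Satisfied.
Quorum: 20% of 1,813 = 362.60, rounded up to 363; 362 present. Not satisfied.
Vote: requires three-fifths of those present (362); 3/5 of 362 = 217.20, rounded up to 218, so 218 needed; 218 in favor. Satisfied.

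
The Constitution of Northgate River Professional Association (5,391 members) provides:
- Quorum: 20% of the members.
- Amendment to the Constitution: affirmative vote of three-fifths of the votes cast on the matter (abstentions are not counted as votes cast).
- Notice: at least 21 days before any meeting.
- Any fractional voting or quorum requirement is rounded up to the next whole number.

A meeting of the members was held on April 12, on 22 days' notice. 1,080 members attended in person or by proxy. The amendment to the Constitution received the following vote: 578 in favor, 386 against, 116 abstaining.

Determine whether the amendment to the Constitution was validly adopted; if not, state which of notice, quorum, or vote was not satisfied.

Invalid — vote requirement not satisfied.

Notice: 22 days given; 21 required. Satisfied.
Quorum: 20% of 5,391 = 1,078.20, rounded up to 1,079; 1,080 present. Satisfied.
Vote: requires three-fifths of the votes cast (1,080 − 116 abstaining = 964); 3/5 of 964 = 578.40, rounded up to 579, so 579 needed; 578 in favor. Not satisfied.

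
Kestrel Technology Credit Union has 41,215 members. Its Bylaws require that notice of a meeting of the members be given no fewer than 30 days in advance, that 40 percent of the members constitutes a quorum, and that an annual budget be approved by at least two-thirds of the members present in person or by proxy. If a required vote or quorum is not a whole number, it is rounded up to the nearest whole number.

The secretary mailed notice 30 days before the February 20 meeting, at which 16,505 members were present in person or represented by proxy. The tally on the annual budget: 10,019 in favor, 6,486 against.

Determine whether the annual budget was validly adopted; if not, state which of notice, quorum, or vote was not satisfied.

Invalid — vote requirement not satisfied.

Notice: 30 days given; 30 required. Satisfied.
Quorum: 40% of 41,215 = 16,486; 16,505 present. Satisfied.
Vote: requires two-thirds of those present (16,505); 2/3 of 16505 = 11003.33, rounded up to 11004, so 11,004 needed; 10,019 in favor. Not satisfied.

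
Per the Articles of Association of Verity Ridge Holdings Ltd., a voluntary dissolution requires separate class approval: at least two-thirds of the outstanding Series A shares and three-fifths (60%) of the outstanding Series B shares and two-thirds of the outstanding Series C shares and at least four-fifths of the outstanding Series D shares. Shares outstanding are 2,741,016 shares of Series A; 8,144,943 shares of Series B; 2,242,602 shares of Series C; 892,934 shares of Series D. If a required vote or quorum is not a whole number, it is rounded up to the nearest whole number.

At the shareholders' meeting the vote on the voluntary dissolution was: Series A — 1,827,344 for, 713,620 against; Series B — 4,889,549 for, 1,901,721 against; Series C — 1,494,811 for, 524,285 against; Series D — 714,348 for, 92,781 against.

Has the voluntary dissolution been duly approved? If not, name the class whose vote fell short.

Not approved — the Series C shares did not give the required vote.

Series A: 2/3 of 2741016 = 1827344; 1,827,344 required, 1,827,344 in favor — approved.
Series B: 3/5 of 8144943 = 4886965.80, rounded up to 4886966; 4,886,966 required, 4,889,549 in favor — approved.
Series C: 2/3 of 2242602 = 1495068; 1,495,068 required, 1,494,811 in favor — not approved.
Series D: 4/5 of 892934 = 714347.20, rounded up to 714348; 714,348 required, 714,348 in favor — approved.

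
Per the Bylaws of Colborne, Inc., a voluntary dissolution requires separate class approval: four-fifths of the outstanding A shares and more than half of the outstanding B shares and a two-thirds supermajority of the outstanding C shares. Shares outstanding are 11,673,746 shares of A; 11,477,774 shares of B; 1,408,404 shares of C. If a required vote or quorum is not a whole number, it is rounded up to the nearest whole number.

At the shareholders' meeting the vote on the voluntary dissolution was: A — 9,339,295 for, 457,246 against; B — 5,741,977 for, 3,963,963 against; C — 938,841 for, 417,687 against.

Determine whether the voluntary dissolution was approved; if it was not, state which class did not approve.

Not approved — the C shares did not give the required vote.

A: 4/5 of 11673746 = 9338996.80, rounded up to 9338997; 9,338,997 required, 9,339,295 in favor — approved.
B: a majority of 11477774 is 5738888; 5,738,888 required, 5,741,977 in favor — approved.
C: 2/3 of 1408404 = 938936; 938,936 required, 938,841 in favor — not approved.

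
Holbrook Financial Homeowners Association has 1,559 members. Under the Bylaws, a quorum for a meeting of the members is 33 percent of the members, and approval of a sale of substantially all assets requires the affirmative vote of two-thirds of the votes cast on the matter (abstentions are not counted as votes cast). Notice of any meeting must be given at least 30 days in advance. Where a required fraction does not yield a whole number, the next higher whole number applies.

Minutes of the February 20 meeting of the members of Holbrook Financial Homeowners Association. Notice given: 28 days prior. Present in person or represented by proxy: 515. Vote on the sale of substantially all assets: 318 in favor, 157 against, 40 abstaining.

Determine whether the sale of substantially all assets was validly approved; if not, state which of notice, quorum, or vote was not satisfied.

Notice: 28 days given; 30 required. Not satisfied.
Quorum: 33% of 1,559 = 514.47, rounded up to 515; 515 present. Satisfied.
Vote: requires two-thirds of the votes cast (515 − 40 abstaining = 475); 2/3 of 475 = 316.67, rounded up to 317, so 317 needed; 318 in favor. Satisfied.

Invalid — notice requirement not satisfied.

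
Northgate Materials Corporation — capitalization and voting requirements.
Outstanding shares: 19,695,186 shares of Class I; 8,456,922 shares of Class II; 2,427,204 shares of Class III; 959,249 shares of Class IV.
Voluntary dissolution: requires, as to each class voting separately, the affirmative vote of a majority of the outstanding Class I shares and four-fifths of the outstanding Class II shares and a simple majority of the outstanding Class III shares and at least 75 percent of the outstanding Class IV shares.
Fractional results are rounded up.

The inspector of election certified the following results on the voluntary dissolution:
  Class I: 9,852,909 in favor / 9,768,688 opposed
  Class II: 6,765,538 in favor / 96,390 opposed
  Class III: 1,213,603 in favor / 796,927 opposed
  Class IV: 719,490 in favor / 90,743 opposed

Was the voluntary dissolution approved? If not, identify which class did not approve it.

Class I: a majority of 19695186 is 9847594; 9,847,594 required, 9,852,909 in favor — approved.
Class II: 4/5 of 8456922 = 6765537.60, rounded up to 6765538; 6,765,538 required, 6,765,538 in favor — approved.
Class III: a majority of 2427204 is 1213603; 1,213,603 required, 1,213,603 in favor — approved.
Class IV: 3/4 of 959249 = 719436.75, rounded up to 719437; 719,437 required, 719,490 in favor — approved.

Approved — every class gave the required vote.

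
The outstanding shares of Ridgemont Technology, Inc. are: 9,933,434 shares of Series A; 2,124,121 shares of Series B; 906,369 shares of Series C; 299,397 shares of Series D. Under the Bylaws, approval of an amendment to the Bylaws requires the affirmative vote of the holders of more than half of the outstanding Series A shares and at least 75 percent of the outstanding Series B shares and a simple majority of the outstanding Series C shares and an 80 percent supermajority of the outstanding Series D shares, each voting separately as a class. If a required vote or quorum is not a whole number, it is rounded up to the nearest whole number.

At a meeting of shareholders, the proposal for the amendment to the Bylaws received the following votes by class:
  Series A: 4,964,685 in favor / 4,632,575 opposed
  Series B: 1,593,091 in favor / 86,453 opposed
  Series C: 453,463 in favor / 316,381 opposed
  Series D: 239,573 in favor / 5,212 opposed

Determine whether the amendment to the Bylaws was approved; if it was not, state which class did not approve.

Series A: a majority of 9933434 is 4966718; 4,966,718 required, 4,964,685 in favor — not approved.
Series B: 3/4 of 2124121 = 1593090.75, rounded up to 1593091; 1,593,091 required, 1,593,091 in favor — approved.
Series C: a majority of 906369 is 453185; 453,185 required, 453,463 in favor — approved.
Series D: 4/5 of 299397 = 239517.60, rounded up to 239518; 239,518 required, 239,573 in favor — approved.

Not approved — the Series A shares did not give the required vote.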